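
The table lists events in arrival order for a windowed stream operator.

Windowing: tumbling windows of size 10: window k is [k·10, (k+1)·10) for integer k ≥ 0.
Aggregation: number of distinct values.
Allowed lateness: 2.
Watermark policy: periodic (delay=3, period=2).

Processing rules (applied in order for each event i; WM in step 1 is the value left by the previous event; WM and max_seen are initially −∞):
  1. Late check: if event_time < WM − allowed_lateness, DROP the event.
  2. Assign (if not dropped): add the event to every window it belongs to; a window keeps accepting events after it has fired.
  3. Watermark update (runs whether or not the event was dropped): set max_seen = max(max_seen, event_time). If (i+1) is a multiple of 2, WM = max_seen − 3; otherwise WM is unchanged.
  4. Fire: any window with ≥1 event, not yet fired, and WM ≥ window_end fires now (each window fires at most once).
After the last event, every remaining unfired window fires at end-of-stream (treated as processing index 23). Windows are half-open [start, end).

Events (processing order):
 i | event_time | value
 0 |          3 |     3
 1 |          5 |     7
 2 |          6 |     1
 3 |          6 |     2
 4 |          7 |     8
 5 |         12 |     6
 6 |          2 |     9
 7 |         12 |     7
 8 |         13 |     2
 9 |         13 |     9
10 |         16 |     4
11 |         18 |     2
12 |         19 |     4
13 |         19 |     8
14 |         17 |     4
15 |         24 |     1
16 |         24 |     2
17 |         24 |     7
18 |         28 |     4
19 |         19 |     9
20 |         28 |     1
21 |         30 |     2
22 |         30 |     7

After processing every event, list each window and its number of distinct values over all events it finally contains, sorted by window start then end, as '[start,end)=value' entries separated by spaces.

i=0 t=3 v=3: → [0,10); WM=−∞
i=1 t=5 v=7: → [0,10); WM=2
i=2 t=6 v=1: → [0,10); WM=2
i=3 t=6 v=2: → [0,10); WM=3
i=4 t=7 v=8: → [0,10); WM=3
i=5 t=12 v=6: → [10,20); WM=9
i=6 t=2 v=9: DROP (t<9-2); WM=9
i=7 t=12 v=7: → [10,20); WM=9
i=8 t=13 v=2: → [10,20); WM=9
i=9 t=13 v=9: → [10,20); WM=10; [0,10) fires=5
i=10 t=16 v=4: → [10,20); WM=10
i=11 t=18 v=2: → [10,20); WM=15
i=12 t=19 v=4: → [10,20); WM=15
i=13 t=19 v=8: → [10,20); WM=16
i=14 t=17 v=4: → [10,20); WM=16
i=15 t=24 v=1: → [20,30); WM=21; [10,20) fires=6
i=16 t=24 v=2: → [20,30); WM=21
i=17 t=24 v=7: → [20,30); WM=21
i=18 t=28 v=4: → [20,30); WM=21
i=19 t=19 v=9: → [10,20); WM=25
i=20 t=28 v=1: → [20,30); WM=25
i=21 t=30 v=2: → [30,40); WM=27
i=22 t=30 v=7: → [30,40); WM=27

[0,10)=5 [10,20)=6 [20,30)=4 [30,40)=2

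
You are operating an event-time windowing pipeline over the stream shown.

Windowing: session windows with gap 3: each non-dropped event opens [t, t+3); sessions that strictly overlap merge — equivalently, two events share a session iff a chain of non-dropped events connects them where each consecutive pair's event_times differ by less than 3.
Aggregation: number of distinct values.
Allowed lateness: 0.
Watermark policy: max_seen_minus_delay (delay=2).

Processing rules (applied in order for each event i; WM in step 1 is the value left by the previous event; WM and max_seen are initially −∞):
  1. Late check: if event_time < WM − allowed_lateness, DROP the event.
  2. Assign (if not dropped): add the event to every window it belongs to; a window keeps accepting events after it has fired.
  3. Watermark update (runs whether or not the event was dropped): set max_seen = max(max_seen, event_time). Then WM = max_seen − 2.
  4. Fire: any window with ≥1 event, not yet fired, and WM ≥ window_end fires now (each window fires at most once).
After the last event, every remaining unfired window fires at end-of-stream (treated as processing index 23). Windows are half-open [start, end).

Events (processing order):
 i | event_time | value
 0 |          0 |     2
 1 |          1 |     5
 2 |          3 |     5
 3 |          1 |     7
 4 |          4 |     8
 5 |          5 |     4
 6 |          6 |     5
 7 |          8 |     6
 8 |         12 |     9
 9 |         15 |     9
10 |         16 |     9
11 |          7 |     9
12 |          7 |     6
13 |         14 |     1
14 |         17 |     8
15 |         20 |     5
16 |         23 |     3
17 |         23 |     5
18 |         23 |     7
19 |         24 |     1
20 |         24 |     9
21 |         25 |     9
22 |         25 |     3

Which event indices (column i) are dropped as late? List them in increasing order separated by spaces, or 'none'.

i=0 t=0 v=2: → [0,3); WM=-2
i=1 t=1 v=5: → [0,4); WM=-1
i=2 t=3 v=5: → [0,6); WM=1
i=3 t=1 v=7: → [0,6); WM=1
i=4 t=4 v=8: → [0,7); WM=2
i=5 t=5 v=4: → [0,8); WM=3
i=6 t=6 v=5: → [0,9); WM=4
i=7 t=8 v=6: → [0,11); WM=6
i=8 t=12 v=9: → [12,15); WM=10
i=9 t=15 v=9: → [15,18); WM=13
i=10 t=16 v=9: → [15,19); WM=14
i=11 t=7 v=9: DROP (t<14-0); WM=14
i=12 t=7 v=6: DROP (t<14-0); WM=14
i=13 t=14 v=1: → [12,19); WM=14
i=14 t=17 v=8: → [12,20); WM=15
i=15 t=20 v=5: → [20,23); WM=18
i=16 t=23 v=3: → [23,26); WM=21
i=17 t=23 v=5: → [23,26); WM=21
i=18 t=23 v=7: → [23,26); WM=21
i=19 t=24 v=1: → [23,27); WM=22
i=20 t=24 v=9: → [23,27); WM=22
i=21 t=25 v=9: → [23,28); WM=23
i=22 t=25 v=3: → [23,28); WM=23

11 12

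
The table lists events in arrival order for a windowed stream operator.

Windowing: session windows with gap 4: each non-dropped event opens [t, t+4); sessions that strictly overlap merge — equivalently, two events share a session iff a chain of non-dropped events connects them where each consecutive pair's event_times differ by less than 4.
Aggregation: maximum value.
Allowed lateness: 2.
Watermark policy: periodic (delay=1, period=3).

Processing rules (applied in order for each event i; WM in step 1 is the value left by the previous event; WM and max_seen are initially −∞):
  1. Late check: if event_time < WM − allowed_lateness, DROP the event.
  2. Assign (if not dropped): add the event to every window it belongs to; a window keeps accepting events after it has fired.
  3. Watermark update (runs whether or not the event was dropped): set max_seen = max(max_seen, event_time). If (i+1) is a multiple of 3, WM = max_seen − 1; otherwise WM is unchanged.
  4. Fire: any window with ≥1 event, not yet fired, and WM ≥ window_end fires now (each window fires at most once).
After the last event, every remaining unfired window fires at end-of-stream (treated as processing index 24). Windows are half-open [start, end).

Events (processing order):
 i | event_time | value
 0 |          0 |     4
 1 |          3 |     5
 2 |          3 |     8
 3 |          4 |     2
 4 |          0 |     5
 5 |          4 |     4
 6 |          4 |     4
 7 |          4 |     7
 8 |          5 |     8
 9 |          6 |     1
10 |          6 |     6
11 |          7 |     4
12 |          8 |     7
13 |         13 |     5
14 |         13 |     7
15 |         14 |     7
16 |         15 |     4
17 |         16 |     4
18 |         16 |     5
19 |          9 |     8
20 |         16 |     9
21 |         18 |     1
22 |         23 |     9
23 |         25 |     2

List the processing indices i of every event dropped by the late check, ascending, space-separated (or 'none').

i=0 t=0 v=4: → [0,4); WM=−∞
i=1 t=3 v=5: → [0,7); WM=−∞
i=2 t=3 v=8: → [0,7); WM=2
i=3 t=4 v=2: → [0,8); WM=2
i=4 t=0 v=5: → [0,8); WM=2
i=5 t=4 v=4: → [0,8); WM=3
i=6 t=4 v=4: → [0,8); WM=3
i=7 t=4 v=7: → [0,8); WM=3
i=8 t=5 v=8: → [0,9); WM=4
i=9 t=6 v=1: → [0,10); WM=4
i=10 t=6 v=6: → [0,10); WM=4
i=11 t=7 v=4: → [0,11); WM=6
i=12 t=8 v=7: → [0,12); WM=6
i=13 t=13 v=5: → [13,17); WM=6
i=14 t=13 v=7: → [13,17); WM=12
i=15 t=14 v=7: → [13,18); WM=12
i=16 t=15 v=4: → [13,19); WM=12
i=17 t=16 v=4: → [13,20); WM=15
i=18 t=16 v=5: → [13,20); WM=15
i=19 t=9 v=8: DROP (t<15-2); WM=15
i=20 t=16 v=9: → [13,20); WM=15
i=21 t=18 v=1: → [13,22); WM=15
i=22 t=23 v=9: → [23,27); WM=15
i=23 t=25 v=2: → [23,29); WM=24

19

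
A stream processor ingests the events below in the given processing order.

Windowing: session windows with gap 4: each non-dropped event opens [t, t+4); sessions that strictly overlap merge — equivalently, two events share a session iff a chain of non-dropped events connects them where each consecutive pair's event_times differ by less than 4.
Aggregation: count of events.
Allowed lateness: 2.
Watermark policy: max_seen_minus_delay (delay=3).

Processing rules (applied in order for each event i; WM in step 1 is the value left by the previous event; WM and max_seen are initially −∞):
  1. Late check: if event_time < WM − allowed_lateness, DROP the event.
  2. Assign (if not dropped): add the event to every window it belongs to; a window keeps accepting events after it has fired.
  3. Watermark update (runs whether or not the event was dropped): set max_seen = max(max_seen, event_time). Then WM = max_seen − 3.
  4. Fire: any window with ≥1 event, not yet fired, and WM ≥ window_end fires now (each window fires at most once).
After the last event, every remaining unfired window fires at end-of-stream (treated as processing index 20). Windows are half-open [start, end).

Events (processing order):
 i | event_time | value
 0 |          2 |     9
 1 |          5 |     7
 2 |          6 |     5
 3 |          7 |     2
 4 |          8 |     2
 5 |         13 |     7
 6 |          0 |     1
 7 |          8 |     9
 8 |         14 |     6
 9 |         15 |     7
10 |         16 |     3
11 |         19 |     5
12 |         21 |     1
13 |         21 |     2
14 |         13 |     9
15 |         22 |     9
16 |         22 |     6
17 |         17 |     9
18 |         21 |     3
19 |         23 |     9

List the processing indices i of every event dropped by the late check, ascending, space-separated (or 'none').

6 14

i=0 t=2 v=9: → [2,6); WM=-1
i=1 t=5 v=7: → [2,9); WM=2
i=2 t=6 v=5: → [2,10); WM=3
i=3 t=7 v=2: → [2,11); WM=4
i=4 t=8 v=2: → [2,12); WM=5
i=5 t=13 v=7: → [13,17); WM=10
i=6 t=0 v=1: DROP (t<10-2); WM=10
i=7 t=8 v=9: → [2,12); WM=10
i=8 t=14 v=6: → [13,18); WM=11
i=9 t=15 v=7: → [13,19); WM=12
i=10 t=16 v=3: → [13,20); WM=13
i=11 t=19 v=5: → [13,23); WM=16
i=12 t=21 v=1: → [13,25); WM=18
i=13 t=21 v=2: → [13,25); WM=18
i=14 t=13 v=9: DROP (t<18-2); WM=18
i=15 t=22 v=9: → [13,26); WM=19
i=16 t=22 v=6: → [13,26); WM=19
i=17 t=17 v=9: → [13,26); WM=19
i=18 t=21 v=3: → [13,26); WM=19
i=19 t=23 v=9: → [13,27); WM=20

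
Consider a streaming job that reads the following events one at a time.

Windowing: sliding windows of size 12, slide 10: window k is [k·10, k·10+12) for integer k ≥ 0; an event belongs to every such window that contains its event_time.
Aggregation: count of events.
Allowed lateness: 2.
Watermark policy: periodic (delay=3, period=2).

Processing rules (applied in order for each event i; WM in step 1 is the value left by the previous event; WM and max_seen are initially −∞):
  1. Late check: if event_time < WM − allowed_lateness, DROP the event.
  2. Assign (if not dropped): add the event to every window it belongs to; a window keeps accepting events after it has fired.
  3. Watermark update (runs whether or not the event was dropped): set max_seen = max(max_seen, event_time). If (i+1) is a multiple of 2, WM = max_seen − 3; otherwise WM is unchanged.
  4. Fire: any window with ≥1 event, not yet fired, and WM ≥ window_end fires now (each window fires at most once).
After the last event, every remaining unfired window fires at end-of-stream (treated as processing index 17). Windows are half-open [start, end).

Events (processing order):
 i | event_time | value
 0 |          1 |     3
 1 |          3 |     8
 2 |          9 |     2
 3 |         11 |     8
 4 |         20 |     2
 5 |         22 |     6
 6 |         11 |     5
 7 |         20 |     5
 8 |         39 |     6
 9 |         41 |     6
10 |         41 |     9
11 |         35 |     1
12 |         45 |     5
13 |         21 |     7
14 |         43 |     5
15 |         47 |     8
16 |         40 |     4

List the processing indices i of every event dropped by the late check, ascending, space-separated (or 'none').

i=0 t=1 v=3: → [0,12); WM=−∞
i=1 t=3 v=8: → [0,12); WM=0
i=2 t=9 v=2: → [0,12); WM=0
i=3 t=11 v=8: → [10,22),[0,12); WM=8
i=4 t=20 v=2: → [20,32),[10,22); WM=8
i=5 t=22 v=6: → [20,32); WM=19; [0,12) fires=4
i=6 t=11 v=5: DROP (t<19-2); WM=19
i=7 t=20 v=5: → [20,32),[10,22); WM=19
i=8 t=39 v=6: → [30,42); WM=19
i=9 t=41 v=6: → [40,52),[30,42); WM=38; [10,22) fires=3 [20,32) fires=3
i=10 t=41 v=9: → [40,52),[30,42); WM=38
i=11 t=35 v=1: DROP (t<38-2); WM=38
i=12 t=45 v=5: → [40,52); WM=38
i=13 t=21 v=7: DROP (t<38-2); WM=42; [30,42) fires=3
i=14 t=43 v=5: → [40,52); WM=42
i=15 t=47 v=8: → [40,52); WM=44
i=16 t=40 v=4: DROP (t<44-2); WM=44

6 11 13 16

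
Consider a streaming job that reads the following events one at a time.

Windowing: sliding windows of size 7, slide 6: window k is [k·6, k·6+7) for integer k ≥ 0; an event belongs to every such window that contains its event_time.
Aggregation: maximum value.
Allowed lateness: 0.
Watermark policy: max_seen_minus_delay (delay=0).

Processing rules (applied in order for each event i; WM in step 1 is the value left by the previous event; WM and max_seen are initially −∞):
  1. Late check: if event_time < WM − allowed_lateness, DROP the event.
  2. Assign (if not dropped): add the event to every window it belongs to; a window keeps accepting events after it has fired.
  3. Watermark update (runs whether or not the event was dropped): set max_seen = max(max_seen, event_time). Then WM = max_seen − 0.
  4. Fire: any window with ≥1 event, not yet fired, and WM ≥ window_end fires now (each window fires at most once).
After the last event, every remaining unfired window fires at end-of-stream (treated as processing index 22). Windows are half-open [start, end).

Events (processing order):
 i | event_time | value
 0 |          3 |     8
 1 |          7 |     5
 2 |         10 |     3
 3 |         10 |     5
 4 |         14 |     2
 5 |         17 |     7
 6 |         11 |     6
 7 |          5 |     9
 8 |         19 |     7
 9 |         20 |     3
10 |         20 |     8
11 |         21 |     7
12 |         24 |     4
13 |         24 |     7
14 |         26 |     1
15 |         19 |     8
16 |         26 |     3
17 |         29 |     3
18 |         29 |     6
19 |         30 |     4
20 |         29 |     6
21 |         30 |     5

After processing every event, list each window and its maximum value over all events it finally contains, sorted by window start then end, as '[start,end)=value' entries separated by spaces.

[0,7)=8 [6,13)=5 [12,19)=7 [18,25)=8 [24,31)=7 [30,37)=5

i=0 t=3 v=8: → [0,7); WM=3
i=1 t=7 v=5: → [6,13); WM=7; [0,7) fires=8
i=2 t=10 v=3: → [6,13); WM=10
i=3 t=10 v=5: → [6,13); WM=10
i=4 t=14 v=2: → [12,19); WM=14; [6,13) fires=5
i=5 t=17 v=7: → [12,19); WM=17
i=6 t=11 v=6: DROP (t<17-0); WM=17
i=7 t=5 v=9: DROP (t<17-0); WM=17
i=8 t=19 v=7: → [18,25); WM=19; [12,19) fires=7
i=9 t=20 v=3: → [18,25); WM=20
i=10 t=20 v=8: → [18,25); WM=20
i=11 t=21 v=7: → [18,25); WM=21
i=12 t=24 v=4: → [24,31),[18,25); WM=24
i=13 t=24 v=7: → [24,31),[18,25); WM=24
i=14 t=26 v=1: → [24,31); WM=26; [18,25) fires=8
i=15 t=19 v=8: DROP (t<26-0); WM=26
i=16 t=26 v=3: → [24,31); WM=26
i=17 t=29 v=3: → [24,31); WM=29
i=18 t=29 v=6: → [24,31); WM=29
i=19 t=30 v=4: → [30,37),[24,31); WM=30
i=20 t=29 v=6: DROP (t<30-0); WM=30
i=21 t=30 v=5: → [30,37),[24,31); WM=30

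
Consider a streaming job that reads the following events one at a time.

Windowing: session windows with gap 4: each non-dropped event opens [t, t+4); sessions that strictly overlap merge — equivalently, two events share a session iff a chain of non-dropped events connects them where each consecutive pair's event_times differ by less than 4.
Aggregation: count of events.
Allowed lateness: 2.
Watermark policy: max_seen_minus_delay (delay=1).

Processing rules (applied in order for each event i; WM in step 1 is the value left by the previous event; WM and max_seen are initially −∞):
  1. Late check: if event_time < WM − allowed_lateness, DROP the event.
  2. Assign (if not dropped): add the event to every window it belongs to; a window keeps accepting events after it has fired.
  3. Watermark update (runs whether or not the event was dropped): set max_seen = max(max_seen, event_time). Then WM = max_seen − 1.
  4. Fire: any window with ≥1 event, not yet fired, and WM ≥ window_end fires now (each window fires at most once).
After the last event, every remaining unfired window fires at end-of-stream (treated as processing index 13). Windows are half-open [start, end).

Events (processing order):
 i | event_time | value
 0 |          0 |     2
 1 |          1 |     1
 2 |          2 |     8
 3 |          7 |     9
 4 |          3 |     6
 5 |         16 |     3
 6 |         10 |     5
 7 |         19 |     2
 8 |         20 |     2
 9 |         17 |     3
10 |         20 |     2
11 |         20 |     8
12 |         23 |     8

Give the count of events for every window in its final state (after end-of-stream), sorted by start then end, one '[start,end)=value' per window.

i=0 t=0 v=2: → [0,4); WM=-1
i=1 t=1 v=1: → [0,5); WM=0
i=2 t=2 v=8: → [0,6); WM=1
i=3 t=7 v=9: → [7,11); WM=6
i=4 t=3 v=6: DROP (t<6-2); WM=6
i=5 t=16 v=3: → [16,20); WM=15
i=6 t=10 v=5: DROP (t<15-2); WM=15
i=7 t=19 v=2: → [16,23); WM=18
i=8 t=20 v=2: → [16,24); WM=19
i=9 t=17 v=3: → [16,24); WM=19
i=10 t=20 v=2: → [16,24); WM=19
i=11 t=20 v=8: → [16,24); WM=19
i=12 t=23 v=8: → [16,27); WM=22

[0,6)=3 [7,11)=1 [16,27)=7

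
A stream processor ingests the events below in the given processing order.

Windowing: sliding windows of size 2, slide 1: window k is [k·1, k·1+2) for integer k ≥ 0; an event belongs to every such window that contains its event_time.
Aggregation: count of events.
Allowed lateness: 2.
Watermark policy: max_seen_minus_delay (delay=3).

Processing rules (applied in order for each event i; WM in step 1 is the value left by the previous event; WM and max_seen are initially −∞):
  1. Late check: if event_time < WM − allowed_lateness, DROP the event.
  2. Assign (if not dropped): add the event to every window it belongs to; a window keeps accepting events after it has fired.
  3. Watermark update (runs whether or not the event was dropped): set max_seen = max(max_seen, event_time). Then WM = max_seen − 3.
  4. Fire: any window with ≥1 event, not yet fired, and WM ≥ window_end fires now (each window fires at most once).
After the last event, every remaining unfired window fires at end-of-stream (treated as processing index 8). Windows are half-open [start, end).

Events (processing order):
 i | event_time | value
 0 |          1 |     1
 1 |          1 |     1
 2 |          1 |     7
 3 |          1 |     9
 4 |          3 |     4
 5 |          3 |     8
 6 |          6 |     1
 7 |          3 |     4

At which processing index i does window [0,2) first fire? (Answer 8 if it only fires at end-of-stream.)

6

i=0 t=1 v=1: → [1,3),[0,2); WM=-2
i=1 t=1 v=1: → [1,3),[0,2); WM=-2
i=2 t=1 v=7: → [1,3),[0,2); WM=-2
i=3 t=1 v=9: → [1,3),[0,2); WM=-2
i=4 t=3 v=4: → [3,5),[2,4); WM=0
i=5 t=3 v=8: → [3,5),[2,4); WM=0
i=6 t=6 v=1: → [6,8),[5,7); WM=3; [0,2) fires=4 [1,3) fires=4
i=7 t=3 v=4: → [3,5),[2,4); WM=3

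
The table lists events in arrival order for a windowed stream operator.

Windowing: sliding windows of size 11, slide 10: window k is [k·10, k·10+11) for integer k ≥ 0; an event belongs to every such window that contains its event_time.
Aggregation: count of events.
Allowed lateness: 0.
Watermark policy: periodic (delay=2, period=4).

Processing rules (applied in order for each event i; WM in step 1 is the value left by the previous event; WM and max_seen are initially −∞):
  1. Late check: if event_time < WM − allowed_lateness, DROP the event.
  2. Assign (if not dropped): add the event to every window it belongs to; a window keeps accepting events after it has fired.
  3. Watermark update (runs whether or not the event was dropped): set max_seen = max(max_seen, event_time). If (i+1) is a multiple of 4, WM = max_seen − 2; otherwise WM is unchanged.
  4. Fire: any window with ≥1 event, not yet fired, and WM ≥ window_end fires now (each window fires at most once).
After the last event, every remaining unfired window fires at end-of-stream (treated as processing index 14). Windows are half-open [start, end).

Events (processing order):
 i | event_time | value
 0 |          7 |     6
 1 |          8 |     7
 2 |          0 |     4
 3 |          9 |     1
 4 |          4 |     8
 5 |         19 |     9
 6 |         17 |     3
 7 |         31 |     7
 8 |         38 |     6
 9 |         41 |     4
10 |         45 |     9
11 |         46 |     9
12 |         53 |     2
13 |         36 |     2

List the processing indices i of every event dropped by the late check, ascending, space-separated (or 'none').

i=0 t=7 v=6: → [0,11); WM=−∞
i=1 t=8 v=7: → [0,11); WM=−∞
i=2 t=0 v=4: → [0,11); WM=−∞
i=3 t=9 v=1: → [0,11); WM=7
i=4 t=4 v=8: DROP (t<7-0); WM=7
i=5 t=19 v=9: → [10,21); WM=7
i=6 t=17 v=3: → [10,21); WM=7
i=7 t=31 v=7: → [30,41); WM=29; [0,11) fires=4 [10,21) fires=2
i=8 t=38 v=6: → [30,41); WM=29
i=9 t=41 v=4: → [40,51); WM=29
i=10 t=45 v=9: → [40,51); WM=29
i=11 t=46 v=9: → [40,51); WM=44; [30,41) fires=2
i=12 t=53 v=2: → [50,61); WM=44
i=13 t=36 v=2: DROP (t<44-0); WM=44

4 13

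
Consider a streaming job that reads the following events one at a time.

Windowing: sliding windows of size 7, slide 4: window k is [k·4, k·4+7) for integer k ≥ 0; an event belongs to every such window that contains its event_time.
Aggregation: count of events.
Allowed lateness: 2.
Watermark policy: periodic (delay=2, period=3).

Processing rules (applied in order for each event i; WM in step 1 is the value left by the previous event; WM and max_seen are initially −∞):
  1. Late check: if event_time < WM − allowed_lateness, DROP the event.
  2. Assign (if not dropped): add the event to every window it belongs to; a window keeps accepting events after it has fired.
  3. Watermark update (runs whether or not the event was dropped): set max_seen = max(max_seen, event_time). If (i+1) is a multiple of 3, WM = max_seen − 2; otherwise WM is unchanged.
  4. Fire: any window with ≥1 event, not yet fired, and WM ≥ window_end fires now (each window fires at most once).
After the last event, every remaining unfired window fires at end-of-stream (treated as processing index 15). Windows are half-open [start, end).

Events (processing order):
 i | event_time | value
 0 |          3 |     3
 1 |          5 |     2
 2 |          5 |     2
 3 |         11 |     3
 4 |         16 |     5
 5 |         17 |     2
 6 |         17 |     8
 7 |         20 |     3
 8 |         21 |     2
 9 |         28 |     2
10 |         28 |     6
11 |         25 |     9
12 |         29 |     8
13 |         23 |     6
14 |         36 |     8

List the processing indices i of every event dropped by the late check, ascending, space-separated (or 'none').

i=0 t=3 v=3: → [0,7); WM=−∞
i=1 t=5 v=2: → [4,11),[0,7); WM=−∞
i=2 t=5 v=2: → [4,11),[0,7); WM=3
i=3 t=11 v=3: → [8,15); WM=3
i=4 t=16 v=5: → [16,23),[12,19); WM=3
i=5 t=17 v=2: → [16,23),[12,19); WM=15; [0,7) fires=3 [4,11) fires=2 [8,15) fires=1
i=6 t=17 v=8: → [16,23),[12,19); WM=15
i=7 t=20 v=3: → [20,27),[16,23); WM=15
i=8 t=21 v=2: → [20,27),[16,23); WM=19; [12,19) fires=3
i=9 t=28 v=2: → [28,35),[24,31); WM=19
i=10 t=28 v=6: → [28,35),[24,31); WM=19
i=11 t=25 v=9: → [24,31),[20,27); WM=26; [16,23) fires=5
i=12 t=29 v=8: → [28,35),[24,31); WM=26
i=13 t=23 v=6: DROP (t<26-2); WM=26
i=14 t=36 v=8: → [36,43),[32,39); WM=34; [20,27) fires=3 [24,31) fires=4

13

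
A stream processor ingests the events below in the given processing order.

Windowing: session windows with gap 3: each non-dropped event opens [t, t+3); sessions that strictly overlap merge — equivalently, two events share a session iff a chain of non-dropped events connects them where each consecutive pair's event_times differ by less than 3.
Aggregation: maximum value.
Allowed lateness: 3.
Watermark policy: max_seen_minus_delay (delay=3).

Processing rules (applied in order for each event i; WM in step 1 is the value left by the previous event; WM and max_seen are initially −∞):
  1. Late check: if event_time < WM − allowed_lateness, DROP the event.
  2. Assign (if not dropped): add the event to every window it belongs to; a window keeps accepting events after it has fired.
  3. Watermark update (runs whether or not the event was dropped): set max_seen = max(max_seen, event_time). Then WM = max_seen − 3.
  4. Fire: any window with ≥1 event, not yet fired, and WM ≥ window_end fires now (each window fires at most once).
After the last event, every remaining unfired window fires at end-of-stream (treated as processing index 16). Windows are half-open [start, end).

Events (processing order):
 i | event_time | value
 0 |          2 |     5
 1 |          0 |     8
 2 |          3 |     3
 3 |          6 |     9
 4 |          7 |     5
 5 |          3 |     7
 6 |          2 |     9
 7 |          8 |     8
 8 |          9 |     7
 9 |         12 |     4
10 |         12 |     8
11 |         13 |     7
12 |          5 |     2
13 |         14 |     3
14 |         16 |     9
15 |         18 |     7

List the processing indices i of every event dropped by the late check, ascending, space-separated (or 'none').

12

i=0 t=2 v=5: → [2,5); WM=-1
i=1 t=0 v=8: → [0,5); WM=-1
i=2 t=3 v=3: → [0,6); WM=0
i=3 t=6 v=9: → [6,9); WM=3
i=4 t=7 v=5: → [6,10); WM=4
i=5 t=3 v=7: → [0,6); WM=4
i=6 t=2 v=9: → [0,6); WM=4
i=7 t=8 v=8: → [6,11); WM=5
i=8 t=9 v=7: → [6,12); WM=6
i=9 t=12 v=4: → [12,15); WM=9
i=10 t=12 v=8: → [12,15); WM=9
i=11 t=13 v=7: → [12,16); WM=10
i=12 t=5 v=2: DROP (t<10-3); WM=10
i=13 t=14 v=3: → [12,17); WM=11
i=14 t=16 v=9: → [12,19); WM=13
i=15 t=18 v=7: → [12,21); WM=15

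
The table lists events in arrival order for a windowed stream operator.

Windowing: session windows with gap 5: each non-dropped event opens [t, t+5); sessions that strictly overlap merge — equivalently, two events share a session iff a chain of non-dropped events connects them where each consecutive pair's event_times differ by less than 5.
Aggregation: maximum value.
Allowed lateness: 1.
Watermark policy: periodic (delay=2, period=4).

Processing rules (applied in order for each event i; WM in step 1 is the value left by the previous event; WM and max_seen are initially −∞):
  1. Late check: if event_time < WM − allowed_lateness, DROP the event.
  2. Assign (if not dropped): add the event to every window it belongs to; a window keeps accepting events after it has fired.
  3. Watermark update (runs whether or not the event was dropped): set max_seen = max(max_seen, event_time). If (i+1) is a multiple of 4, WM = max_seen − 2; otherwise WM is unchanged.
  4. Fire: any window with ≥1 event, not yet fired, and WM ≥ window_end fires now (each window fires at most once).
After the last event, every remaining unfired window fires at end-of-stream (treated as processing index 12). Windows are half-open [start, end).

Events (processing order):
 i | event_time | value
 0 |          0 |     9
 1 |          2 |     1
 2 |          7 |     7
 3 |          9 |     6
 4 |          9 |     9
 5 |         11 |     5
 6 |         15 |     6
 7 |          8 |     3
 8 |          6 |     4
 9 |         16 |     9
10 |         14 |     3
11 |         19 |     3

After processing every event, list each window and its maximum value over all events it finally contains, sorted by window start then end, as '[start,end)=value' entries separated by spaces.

i=0 t=0 v=9: → [0,5); WM=−∞
i=1 t=2 v=1: → [0,7); WM=−∞
i=2 t=7 v=7: → [7,12); WM=−∞
i=3 t=9 v=6: → [7,14); WM=7
i=4 t=9 v=9: → [7,14); WM=7
i=5 t=11 v=5: → [7,16); WM=7
i=6 t=15 v=6: → [7,20); WM=7
i=7 t=8 v=3: → [7,20); WM=13
i=8 t=6 v=4: DROP (t<13-1); WM=13
i=9 t=16 v=9: → [7,21); WM=13
i=10 t=14 v=3: → [7,21); WM=13
i=11 t=19 v=3: → [7,24); WM=17

[0,7)=9 [7,24)=9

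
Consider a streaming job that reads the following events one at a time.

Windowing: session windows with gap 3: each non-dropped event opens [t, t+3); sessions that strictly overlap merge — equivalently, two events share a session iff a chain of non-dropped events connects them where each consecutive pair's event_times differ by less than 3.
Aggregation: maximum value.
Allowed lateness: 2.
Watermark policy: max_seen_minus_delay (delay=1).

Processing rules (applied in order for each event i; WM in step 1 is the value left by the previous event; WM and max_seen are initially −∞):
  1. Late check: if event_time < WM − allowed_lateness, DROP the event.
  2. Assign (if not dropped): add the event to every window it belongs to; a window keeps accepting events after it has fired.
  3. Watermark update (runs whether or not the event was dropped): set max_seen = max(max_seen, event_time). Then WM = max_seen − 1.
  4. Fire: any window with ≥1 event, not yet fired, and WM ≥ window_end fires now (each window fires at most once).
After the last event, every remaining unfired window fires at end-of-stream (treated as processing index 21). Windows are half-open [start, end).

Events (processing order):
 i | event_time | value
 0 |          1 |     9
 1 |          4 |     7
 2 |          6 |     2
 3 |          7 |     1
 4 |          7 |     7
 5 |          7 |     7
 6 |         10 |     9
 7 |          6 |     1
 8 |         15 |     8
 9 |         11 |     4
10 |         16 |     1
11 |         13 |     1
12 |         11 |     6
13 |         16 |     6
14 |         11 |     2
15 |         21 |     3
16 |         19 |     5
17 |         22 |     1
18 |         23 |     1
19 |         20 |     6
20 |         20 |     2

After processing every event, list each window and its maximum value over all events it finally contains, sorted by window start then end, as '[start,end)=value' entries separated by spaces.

i=0 t=1 v=9: → [1,4); WM=0
i=1 t=4 v=7: → [4,7); WM=3
i=2 t=6 v=2: → [4,9); WM=5
i=3 t=7 v=1: → [4,10); WM=6
i=4 t=7 v=7: → [4,10); WM=6
i=5 t=7 v=7: → [4,10); WM=6
i=6 t=10 v=9: → [10,13); WM=9
i=7 t=6 v=1: DROP (t<9-2); WM=9
i=8 t=15 v=8: → [15,18); WM=14
i=9 t=11 v=4: DROP (t<14-2); WM=14
i=10 t=16 v=1: → [15,19); WM=15
i=11 t=13 v=1: → [13,19); WM=15
i=12 t=11 v=6: DROP (t<15-2); WM=15
i=13 t=16 v=6: → [13,19); WM=15
i=14 t=11 v=2: DROP (t<15-2); WM=15
i=15 t=21 v=3: → [21,24); WM=20
i=16 t=19 v=5: → [19,24); WM=20
i=17 t=22 v=1: → [19,25); WM=21
i=18 t=23 v=1: → [19,26); WM=22
i=19 t=20 v=6: → [19,26); WM=22
i=20 t=20 v=2: → [19,26); WM=22

[1,4)=9 [4,10)=7 [10,13)=9 [13,19)=8 [19,26)=6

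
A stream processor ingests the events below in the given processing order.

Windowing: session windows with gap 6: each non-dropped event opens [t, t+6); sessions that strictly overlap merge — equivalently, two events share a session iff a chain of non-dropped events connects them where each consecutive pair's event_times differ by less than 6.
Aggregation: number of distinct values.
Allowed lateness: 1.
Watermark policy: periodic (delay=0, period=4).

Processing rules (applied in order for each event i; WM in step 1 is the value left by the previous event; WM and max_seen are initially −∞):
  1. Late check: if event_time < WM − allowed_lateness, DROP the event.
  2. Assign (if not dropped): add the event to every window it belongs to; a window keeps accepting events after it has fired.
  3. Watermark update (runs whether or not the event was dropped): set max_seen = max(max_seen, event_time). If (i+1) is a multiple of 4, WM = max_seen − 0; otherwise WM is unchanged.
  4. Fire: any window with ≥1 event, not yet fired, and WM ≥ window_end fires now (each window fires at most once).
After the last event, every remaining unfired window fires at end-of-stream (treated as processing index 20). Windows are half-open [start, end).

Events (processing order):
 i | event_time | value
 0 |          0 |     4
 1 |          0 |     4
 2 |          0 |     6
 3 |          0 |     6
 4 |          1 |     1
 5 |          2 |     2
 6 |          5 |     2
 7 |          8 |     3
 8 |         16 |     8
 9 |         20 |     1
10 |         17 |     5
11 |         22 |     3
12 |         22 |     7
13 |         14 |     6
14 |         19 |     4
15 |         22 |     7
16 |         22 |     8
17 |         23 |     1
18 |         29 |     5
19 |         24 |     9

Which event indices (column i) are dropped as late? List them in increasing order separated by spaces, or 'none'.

13 14

i=0 t=0 v=4: → [0,6); WM=−∞
i=1 t=0 v=4: → [0,6); WM=−∞
i=2 t=0 v=6: → [0,6); WM=−∞
i=3 t=0 v=6: → [0,6); WM=0
i=4 t=1 v=1: → [0,7); WM=0
i=5 t=2 v=2: → [0,8); WM=0
i=6 t=5 v=2: → [0,11); WM=0
i=7 t=8 v=3: → [0,14); WM=8
i=8 t=16 v=8: → [16,22); WM=8
i=9 t=20 v=1: → [16,26); WM=8
i=10 t=17 v=5: → [16,26); WM=8
i=11 t=22 v=3: → [16,28); WM=22
i=12 t=22 v=7: → [16,28); WM=22
i=13 t=14 v=6: DROP (t<22-1); WM=22
i=14 t=19 v=4: DROP (t<22-1); WM=22
i=15 t=22 v=7: → [16,28); WM=22
i=16 t=22 v=8: → [16,28); WM=22
i=17 t=23 v=1: → [16,29); WM=22
i=18 t=29 v=5: → [29,35); WM=22
i=19 t=24 v=9: → [16,35); WM=29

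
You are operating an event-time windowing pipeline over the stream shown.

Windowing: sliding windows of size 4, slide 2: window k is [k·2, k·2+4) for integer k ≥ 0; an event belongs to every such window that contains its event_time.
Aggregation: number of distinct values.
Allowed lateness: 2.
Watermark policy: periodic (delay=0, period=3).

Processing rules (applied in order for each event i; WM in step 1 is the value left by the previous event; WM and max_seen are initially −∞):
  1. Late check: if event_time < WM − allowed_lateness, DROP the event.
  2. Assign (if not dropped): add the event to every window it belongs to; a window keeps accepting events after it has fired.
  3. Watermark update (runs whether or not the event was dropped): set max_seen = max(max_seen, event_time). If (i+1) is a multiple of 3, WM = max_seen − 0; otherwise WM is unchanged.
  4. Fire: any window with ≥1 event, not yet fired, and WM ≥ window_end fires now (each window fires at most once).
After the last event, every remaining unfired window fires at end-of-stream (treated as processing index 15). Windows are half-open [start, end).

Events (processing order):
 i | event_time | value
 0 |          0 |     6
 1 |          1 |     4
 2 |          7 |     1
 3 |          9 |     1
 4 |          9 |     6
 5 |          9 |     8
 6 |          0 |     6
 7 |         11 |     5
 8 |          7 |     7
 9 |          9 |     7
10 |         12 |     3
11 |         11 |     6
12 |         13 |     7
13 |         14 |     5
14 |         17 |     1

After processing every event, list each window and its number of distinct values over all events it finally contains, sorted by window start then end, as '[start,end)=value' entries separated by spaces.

i=0 t=0 v=6: → [0,4); WM=−∞
i=1 t=1 v=4: → [0,4); WM=−∞
i=2 t=7 v=1: → [6,10),[4,8); WM=7; [0,4) fires=2
i=3 t=9 v=1: → [8,12),[6,10); WM=7
i=4 t=9 v=6: → [8,12),[6,10); WM=7
i=5 t=9 v=8: → [8,12),[6,10); WM=9; [4,8) fires=1
i=6 t=0 v=6: DROP (t<9-2); WM=9
i=7 t=11 v=5: → [10,14),[8,12); WM=9
i=8 t=7 v=7: → [6,10),[4,8); WM=11; [6,10) fires=4
i=9 t=9 v=7: → [8,12),[6,10); WM=11
i=10 t=12 v=3: → [12,16),[10,14); WM=11
i=11 t=11 v=6: → [10,14),[8,12); WM=12; [8,12) fires=5
i=12 t=13 v=7: → [12,16),[10,14); WM=12
i=13 t=14 v=5: → [14,18),[12,16); WM=12
i=14 t=17 v=1: → [16,20),[14,18); WM=17; [10,14) fires=4 [12,16) fires=3

[0,4)=2 [4,8)=2 [6,10)=4 [8,12)=5 [10,14)=4 [12,16)=3 [14,18)=2 [16,20)=1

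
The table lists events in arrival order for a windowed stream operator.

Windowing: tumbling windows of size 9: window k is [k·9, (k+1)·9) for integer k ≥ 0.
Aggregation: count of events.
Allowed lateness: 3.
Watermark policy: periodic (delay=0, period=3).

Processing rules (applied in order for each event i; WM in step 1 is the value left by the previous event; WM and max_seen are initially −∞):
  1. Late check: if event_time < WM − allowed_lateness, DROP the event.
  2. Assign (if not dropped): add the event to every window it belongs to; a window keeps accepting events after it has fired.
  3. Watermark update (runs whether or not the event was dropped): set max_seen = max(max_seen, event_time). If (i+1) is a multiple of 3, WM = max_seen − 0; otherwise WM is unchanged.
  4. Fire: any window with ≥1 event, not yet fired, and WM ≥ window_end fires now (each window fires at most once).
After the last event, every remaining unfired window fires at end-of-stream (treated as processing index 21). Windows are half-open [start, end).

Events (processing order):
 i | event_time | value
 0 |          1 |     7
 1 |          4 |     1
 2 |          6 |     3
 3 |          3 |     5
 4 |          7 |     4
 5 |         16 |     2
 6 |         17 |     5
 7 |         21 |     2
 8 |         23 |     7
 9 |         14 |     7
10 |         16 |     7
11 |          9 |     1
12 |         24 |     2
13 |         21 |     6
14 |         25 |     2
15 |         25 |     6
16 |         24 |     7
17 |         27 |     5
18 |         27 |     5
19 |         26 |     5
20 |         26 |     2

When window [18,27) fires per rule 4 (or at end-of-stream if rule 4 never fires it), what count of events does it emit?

i=0 t=1 v=7: → [0,9); WM=−∞
i=1 t=4 v=1: → [0,9); WM=−∞
i=2 t=6 v=3: → [0,9); WM=6
i=3 t=3 v=5: → [0,9); WM=6
i=4 t=7 v=4: → [0,9); WM=6
i=5 t=16 v=2: → [9,18); WM=16; [0,9) fires=5
i=6 t=17 v=5: → [9,18); WM=16
i=7 t=21 v=2: → [18,27); WM=16
i=8 t=23 v=7: → [18,27); WM=23; [9,18) fires=2
i=9 t=14 v=7: DROP (t<23-3); WM=23
i=10 t=16 v=7: DROP (t<23-3); WM=23
i=11 t=9 v=1: DROP (t<23-3); WM=23
i=12 t=24 v=2: → [18,27); WM=23
i=13 t=21 v=6: → [18,27); WM=23
i=14 t=25 v=2: → [18,27); WM=25
i=15 t=25 v=6: → [18,27); WM=25
i=16 t=24 v=7: → [18,27); WM=25
i=17 t=27 v=5: → [27,36); WM=27; [18,27) fires=7
i=18 t=27 v=5: → [27,36); WM=27
i=19 t=26 v=5: → [18,27); WM=27
i=20 t=26 v=2: → [18,27); WM=27

7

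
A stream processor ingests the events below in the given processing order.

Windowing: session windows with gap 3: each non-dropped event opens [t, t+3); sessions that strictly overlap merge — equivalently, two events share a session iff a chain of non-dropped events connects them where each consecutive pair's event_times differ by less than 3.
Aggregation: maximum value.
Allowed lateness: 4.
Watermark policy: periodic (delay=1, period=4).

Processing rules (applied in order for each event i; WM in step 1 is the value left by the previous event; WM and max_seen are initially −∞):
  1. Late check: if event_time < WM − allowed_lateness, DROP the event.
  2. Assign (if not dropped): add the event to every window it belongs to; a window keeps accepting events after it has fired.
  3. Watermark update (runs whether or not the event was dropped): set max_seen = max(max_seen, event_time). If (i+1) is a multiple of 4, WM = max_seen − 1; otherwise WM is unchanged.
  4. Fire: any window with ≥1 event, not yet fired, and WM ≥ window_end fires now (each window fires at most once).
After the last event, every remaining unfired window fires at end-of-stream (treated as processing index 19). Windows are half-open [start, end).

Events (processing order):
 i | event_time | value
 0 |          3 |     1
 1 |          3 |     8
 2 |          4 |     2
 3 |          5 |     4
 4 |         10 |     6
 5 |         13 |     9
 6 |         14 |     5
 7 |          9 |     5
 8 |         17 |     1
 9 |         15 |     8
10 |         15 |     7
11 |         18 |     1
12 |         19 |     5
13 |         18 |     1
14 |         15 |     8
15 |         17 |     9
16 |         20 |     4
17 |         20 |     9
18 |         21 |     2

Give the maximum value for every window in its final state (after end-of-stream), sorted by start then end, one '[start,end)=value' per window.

i=0 t=3 v=1: → [3,6); WM=−∞
i=1 t=3 v=8: → [3,6); WM=−∞
i=2 t=4 v=2: → [3,7); WM=−∞
i=3 t=5 v=4: → [3,8); WM=4
i=4 t=10 v=6: → [10,13); WM=4
i=5 t=13 v=9: → [13,16); WM=4
i=6 t=14 v=5: → [13,17); WM=4
i=7 t=9 v=5: → [9,13); WM=13
i=8 t=17 v=1: → [17,20); WM=13
i=9 t=15 v=8: → [13,20); WM=13
i=10 t=15 v=7: → [13,20); WM=13
i=11 t=18 v=1: → [13,21); WM=17
i=12 t=19 v=5: → [13,22); WM=17
i=13 t=18 v=1: → [13,22); WM=17
i=14 t=15 v=8: → [13,22); WM=17
i=15 t=17 v=9: → [13,22); WM=18
i=16 t=20 v=4: → [13,23); WM=18
i=17 t=20 v=9: → [13,23); WM=18
i=18 t=21 v=2: → [13,24); WM=18

[3,8)=8 [9,13)=6 [13,24)=9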